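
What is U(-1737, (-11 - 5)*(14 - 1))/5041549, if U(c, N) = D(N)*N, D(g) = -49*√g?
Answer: 40768*I*√13/5041549 ≈ 0.029156*I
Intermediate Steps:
U(c, N) = -49*N^(3/2) (U(c, N) = (-49*√N)*N = -49*N^(3/2))
U(-1737, (-11 - 5)*(14 - 1))/5041549 = -49*(-11 - 5)^(3/2)*(14 - 1)^(3/2)/5041549 = -49*(-832*I*√13)*(1/5041549) = -(-40768)*I*√13*(1/5041549) = (40768*I*√13)*(1/5041549) = 40768*I*√13/5041549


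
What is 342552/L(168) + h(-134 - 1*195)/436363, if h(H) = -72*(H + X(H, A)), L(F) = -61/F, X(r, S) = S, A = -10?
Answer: -25112137598280/26618143 ≈ -9.4342e+5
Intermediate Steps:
h(H) = 720 - 72*H (h(H) = -72*(H - 10) = -72*(-10 + H) = 720 - 72*H)
342552/L(168) + h(-134 - 1*195)/436363 = 342552/((-61/168)) + (720 - 72*(-134 - 1*195))/436363 = 342552/((-61*1/168)) + (720 - 72*(-134 - 195))*(1/436363) = 342552/(-61/168) + (720 - 72*(-329))*(1/436363) = 342552*(-168/61) + (720 + 23688)*(1/436363) = -57548736/61 + 24408*(1/436363) = -57548736/61 + 24408/436363 = -25112137598280/26618143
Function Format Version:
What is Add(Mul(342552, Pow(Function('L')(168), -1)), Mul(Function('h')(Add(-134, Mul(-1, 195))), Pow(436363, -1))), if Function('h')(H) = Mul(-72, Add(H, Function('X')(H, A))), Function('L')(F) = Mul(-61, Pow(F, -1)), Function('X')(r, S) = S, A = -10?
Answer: Rational(-25112137598280, 26618143) ≈ -9.4342e+5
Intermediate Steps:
Function('h')(H) = Add(720, Mul(-72, H)) (Function('h')(H) = Mul(-72, Add(H, -10)) = Mul(-72, Add(-10, H)) = Add(720, Mul(-72, H)))
Add(Mul(342552, Pow(Function('L')(168), -1)), Mul(Function('h')(Add(-134, Mul(-1, 195))), Pow(436363, -1))) = Add(Mul(342552, Pow(Mul(-61, Pow(168, -1)), -1)), Mul(Add(720, Mul(-72, Add(-134, Mul(-1, 195)))), Pow(436363, -1))) = Add(Mul(342552, Pow(Mul(-61, Rational(1, 168)), -1)), Mul(Add(720, Mul(-72, Add(-134, -195))), Rational(1, 436363))) = Add(Mul(342552, Pow(Rational(-61, 168), -1)), Mul(Add(720, Mul(-72, -329)), Rational(1, 436363))) = Add(Mul(342552, Rational(-168, 61)), Mul(Add(720, 23688), Rational(1, 436363))) = Add(Rational(-57548736, 61), Mul(24408, Rational(1, 436363))) = Add(Rational(-57548736, 61), Rational(24408, 436363)) = Rational(-25112137598280, 26618143)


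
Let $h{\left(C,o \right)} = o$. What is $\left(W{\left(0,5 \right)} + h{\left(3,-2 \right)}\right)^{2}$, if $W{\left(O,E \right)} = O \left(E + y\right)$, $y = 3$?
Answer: $4$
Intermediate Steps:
$W{\left(O,E \right)} = O \left(3 + E\right)$ ($W{\left(O,E \right)} = O \left(E + 3\right) = O \left(3 + E\right)$)
$\left(W{\left(0,5 \right)} + h{\left(3,-2 \right)}\right)^{2} = \left(0 \left(3 + 5\right) - 2\right)^{2} = \left(0 \cdot 8 - 2\right)^{2} = \left(0 - 2\right)^{2} = \left(-2\right)^{2} = 4$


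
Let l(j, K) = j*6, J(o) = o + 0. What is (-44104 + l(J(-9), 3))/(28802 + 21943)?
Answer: -44158/50745 ≈ -0.87019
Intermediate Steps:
J(o) = o
l(j, K) = 6*j
(-44104 + l(J(-9), 3))/(28802 + 21943) = (-44104 + 6*(-9))/(28802 + 21943) = (-44104 - 54)/50745 = -44158*1/50745 = -44158/50745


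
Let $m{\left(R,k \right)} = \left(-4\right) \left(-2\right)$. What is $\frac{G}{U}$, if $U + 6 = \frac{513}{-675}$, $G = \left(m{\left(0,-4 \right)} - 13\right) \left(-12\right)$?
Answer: $- \frac{1500}{169} \approx -8.8757$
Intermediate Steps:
$m{\left(R,k \right)} = 8$
$G = 60$ ($G = \left(8 - 13\right) \left(-12\right) = \left(-5\right) \left(-12\right) = 60$)
$U = - \frac{169}{25}$ ($U = -6 + \frac{513}{-675} = -6 + 513 \left(- \frac{1}{675}\right) = -6 - \frac{19}{25} = - \frac{169}{25} \approx -6.76$)
$\frac{G}{U} = \frac{60}{- \frac{169}{25}} = 60 \left(- \frac{25}{169}\right) = - \frac{1500}{169}$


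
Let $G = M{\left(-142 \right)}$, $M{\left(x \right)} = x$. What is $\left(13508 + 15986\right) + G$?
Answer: $29352$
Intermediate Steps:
$G = -142$
$\left(13508 + 15986\right) + G = \left(13508 + 15986\right) - 142 = 29494 - 142 = 29352$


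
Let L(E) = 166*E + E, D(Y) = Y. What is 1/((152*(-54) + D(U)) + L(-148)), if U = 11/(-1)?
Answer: -1/32935 ≈ -3.0363e-5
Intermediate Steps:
U = -11 (U = 11*(-1) = -11)
L(E) = 167*E
1/((152*(-54) + D(U)) + L(-148)) = 1/((152*(-54) - 11) + 167*(-148)) = 1/((-8208 - 11) - 24716) = 1/(-8219 - 24716) = 1/(-32935) = -1/32935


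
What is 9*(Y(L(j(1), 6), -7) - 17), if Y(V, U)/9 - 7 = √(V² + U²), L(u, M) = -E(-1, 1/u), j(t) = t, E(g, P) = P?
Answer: 414 + 405*√2 ≈ 986.76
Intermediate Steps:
L(u, M) = -1/u
Y(V, U) = 63 + 9*√(U² + V²) (Y(V, U) = 63 + 9*√(V² + U²) = 63 + 9*√(U² + V²))
9*(Y(L(j(1), 6), -7) - 17) = 9*((63 + 9*√((-7)² + (-1/1)²)) - 17) = 9*((63 + 9*√(49 + (-1*1)²)) - 17) = 9*((63 + 9*√(49 + (-1)²)) - 17) = 9*((63 + 9*√(49 + 1)) - 17) = 9*((63 + 9*√50) - 17) = 9*((63 + 9*(5*√2)) - 17) = 9*((63 + 45*√2) - 17) = 9*(46 + 45*√2) = 414 + 405*√2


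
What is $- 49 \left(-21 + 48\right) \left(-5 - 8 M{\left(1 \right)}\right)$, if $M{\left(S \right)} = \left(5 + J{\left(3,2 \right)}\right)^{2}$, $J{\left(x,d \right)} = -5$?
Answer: $6615$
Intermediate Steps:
$M{\left(S \right)} = 0$ ($M{\left(S \right)} = \left(5 - 5\right)^{2} = 0^{2} = 0$)
$- 49 \left(-21 + 48\right) \left(-5 - 8 M{\left(1 \right)}\right) = - 49 \left(-21 + 48\right) \left(-5 - 0\right) = \left(-49\right) 27 \left(-5 + 0\right) = \left(-1323\right) \left(-5\right) = 6615$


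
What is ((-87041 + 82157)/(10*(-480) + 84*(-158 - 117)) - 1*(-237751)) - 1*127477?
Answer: 256387457/2325 ≈ 1.1027e+5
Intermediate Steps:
((-87041 + 82157)/(10*(-480) + 84*(-158 - 117)) - 1*(-237751)) - 1*127477 = (-4884/(-4800 + 84*(-275)) + 237751) - 127477 = (-4884/(-4800 - 23100) + 237751) - 127477 = (-4884/(-27900) + 237751) - 127477 = (-4884*(-1/27900) + 237751) - 127477 = (407/2325 + 237751) - 127477 = 552771482/2325 - 127477 = 256387457/2325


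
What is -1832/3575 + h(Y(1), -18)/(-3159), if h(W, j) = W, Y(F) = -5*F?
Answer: -443801/868725 ≈ -0.51086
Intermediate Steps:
-1832/3575 + h(Y(1), -18)/(-3159) = -1832/3575 - 5*1/(-3159) = -1832*1/3575 - 5*(-1/3159) = -1832/3575 + 5/3159 = -443801/868725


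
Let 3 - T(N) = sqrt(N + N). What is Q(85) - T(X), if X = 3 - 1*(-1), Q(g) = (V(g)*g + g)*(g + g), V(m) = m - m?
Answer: 14447 + 2*sqrt(2) ≈ 14450.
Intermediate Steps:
V(m) = 0
Q(g) = 2*g**2 (Q(g) = (0*g + g)*(g + g) = (0 + g)*(2*g) = g*(2*g) = 2*g**2)
X = 4 (X = 3 + 1 = 4)
T(N) = 3 - sqrt(2)*sqrt(N) (T(N) = 3 - sqrt(N + N) = 3 - sqrt(2*N) = 3 - sqrt(2)*sqrt(N))
Q(85) - T(X) = 2*85**2 - (3 - sqrt(2)*sqrt(4)) = 2*7225 - (3 - 1*sqrt(2)*2) = 14450 - (3 - 2*sqrt(2)) = 14450 + (-3 + 2*sqrt(2)) = 14447 + 2*sqrt(2)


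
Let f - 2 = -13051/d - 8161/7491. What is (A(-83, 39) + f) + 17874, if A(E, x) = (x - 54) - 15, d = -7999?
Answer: 2540080496/142329 ≈ 17847.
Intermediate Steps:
f = 361820/142329 (f = 2 + (-13051/(-7999) - 8161/7491) = 2 + (-13051*(-1/7999) - 8161*1/7491) = 2 + (31/19 - 8161/7491) = 2 + 77162/142329 = 361820/142329 ≈ 2.5421)
A(E, x) = -69 + x (A(E, x) = (-54 + x) - 15 = -69 + x)
(A(-83, 39) + f) + 17874 = ((-69 + 39) + 361820/142329) + 17874 = (-30 + 361820/142329) + 17874 = -3908050/142329 + 17874 = 2540080496/142329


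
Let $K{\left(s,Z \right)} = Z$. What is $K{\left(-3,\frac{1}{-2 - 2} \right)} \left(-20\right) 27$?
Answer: $135$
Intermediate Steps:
$K{\left(-3,\frac{1}{-2 - 2} \right)} \left(-20\right) 27 = \frac{1}{-2 - 2} \left(-20\right) 27 = \frac{1}{-4} \left(-20\right) 27 = \left(- \frac{1}{4}\right) \left(-20\right) 27 = 5 \cdot 27 = 135$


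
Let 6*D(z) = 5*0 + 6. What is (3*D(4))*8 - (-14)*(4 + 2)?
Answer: 108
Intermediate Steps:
D(z) = 1 (D(z) = (5*0 + 6)/6 = (0 + 6)/6 = (⅙)*6 = 1)
(3*D(4))*8 - (-14)*(4 + 2) = (3*1)*8 - (-14)*(4 + 2) = 3*8 - (-14)*6 = 24 - 1*(-84) = 24 + 84 = 108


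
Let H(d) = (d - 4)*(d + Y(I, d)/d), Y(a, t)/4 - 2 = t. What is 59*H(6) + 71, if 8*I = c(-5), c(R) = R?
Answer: 4225/3 ≈ 1408.3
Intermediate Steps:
I = -5/8 (I = (⅛)*(-5) = -5/8 ≈ -0.62500)
Y(a, t) = 8 + 4*t
H(d) = (-4 + d)*(d + (8 + 4*d)/d) (H(d) = (d - 4)*(d + (8 + 4*d)/d) = (-4 + d)*(d + (8 + 4*d)/d))
59*H(6) + 71 = 59*(-8 + 6² - 32/6) + 71 = 59*(-8 + 36 - 32*⅙) + 71 = 59*(-8 + 36 - 16/3) + 71 = 59*(68/3) + 71 = 4012/3 + 71 = 4225/3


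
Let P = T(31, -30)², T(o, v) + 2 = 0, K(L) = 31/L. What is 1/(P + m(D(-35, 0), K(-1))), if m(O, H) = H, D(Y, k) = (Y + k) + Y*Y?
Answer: -1/27 ≈ -0.037037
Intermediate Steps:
D(Y, k) = Y + k + Y² (D(Y, k) = (Y + k) + Y² = Y + k + Y²)
T(o, v) = -2 (T(o, v) = -2 + 0 = -2)
P = 4 (P = (-2)² = 4)
1/(P + m(D(-35, 0), K(-1))) = 1/(4 + 31/(-1)) = 1/(4 + 31*(-1)) = 1/(4 - 31) = 1/(-27) = -1/27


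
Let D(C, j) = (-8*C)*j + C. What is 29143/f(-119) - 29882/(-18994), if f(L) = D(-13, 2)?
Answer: 279684566/1851915 ≈ 151.02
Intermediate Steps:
D(C, j) = C - 8*C*j (D(C, j) = -8*C*j + C = C - 8*C*j)
f(L) = 195 (f(L) = -13*(1 - 8*2) = -13*(1 - 16) = -13*(-15) = 195)
29143/f(-119) - 29882/(-18994) = 29143/195 - 29882/(-18994) = 29143*(1/195) - 29882*(-1/18994) = 29143/195 + 14941/9497 = 279684566/1851915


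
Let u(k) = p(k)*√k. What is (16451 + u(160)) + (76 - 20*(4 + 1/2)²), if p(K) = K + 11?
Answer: 16122 + 684*√10 ≈ 18285.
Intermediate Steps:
p(K) = 11 + K
u(k) = √k*(11 + k) (u(k) = (11 + k)*√k = √k*(11 + k))
(16451 + u(160)) + (76 - 20*(4 + 1/2)²) = (16451 + √160*(11 + 160)) + (76 - 20*(4 + 1/2)²) = (16451 + (4*√10)*171) + (76 - 20*(4 + ½)²) = (16451 + 684*√10) + (76 - 20*(9/2)²) = (16451 + 684*√10) + (76 - 20*81/4) = (16451 + 684*√10) + (76 - 405) = (16451 + 684*√10) - 329 = 16122 + 684*√10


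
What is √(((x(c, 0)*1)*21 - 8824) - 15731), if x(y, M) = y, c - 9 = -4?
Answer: 5*I*√978 ≈ 156.36*I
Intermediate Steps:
c = 5 (c = 9 - 4 = 5)
√(((x(c, 0)*1)*21 - 8824) - 15731) = √(((5*1)*21 - 8824) - 15731) = √((5*21 - 8824) - 15731) = √((105 - 8824) - 15731) = √(-8719 - 15731) = √(-24450) = 5*I*√978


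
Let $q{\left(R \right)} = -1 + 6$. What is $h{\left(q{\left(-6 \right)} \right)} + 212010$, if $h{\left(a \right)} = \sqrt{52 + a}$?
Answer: $212010 + \sqrt{57} \approx 2.1202 \cdot 10^{5}$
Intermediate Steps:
$q{\left(R \right)} = 5$
$h{\left(q{\left(-6 \right)} \right)} + 212010 = \sqrt{52 + 5} + 212010 = \sqrt{57} + 212010 = 212010 + \sqrt{57}$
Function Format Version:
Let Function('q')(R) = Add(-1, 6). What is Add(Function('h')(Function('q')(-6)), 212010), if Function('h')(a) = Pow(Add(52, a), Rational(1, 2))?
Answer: Add(212010, Pow(57, Rational(1, 2))) ≈ 2.1202e+5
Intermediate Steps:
Function('q')(R) = 5
Add(Function('h')(Function('q')(-6)), 212010) = Add(Pow(Add(52, 5), Rational(1, 2)), 212010) = Add(Pow(57, Rational(1, 2)), 212010) = Add(212010, Pow(57, Rational(1, 2)))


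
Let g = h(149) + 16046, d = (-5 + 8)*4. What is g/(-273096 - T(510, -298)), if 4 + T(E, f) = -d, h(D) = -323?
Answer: -15723/273080 ≈ -0.057577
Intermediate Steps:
d = 12 (d = 3*4 = 12)
T(E, f) = -16 (T(E, f) = -4 - 1*12 = -4 - 12 = -16)
g = 15723 (g = -323 + 16046 = 15723)
g/(-273096 - T(510, -298)) = 15723/(-273096 - 1*(-16)) = 15723/(-273096 + 16) = 15723/(-273080) = 15723*(-1/273080) = -15723/273080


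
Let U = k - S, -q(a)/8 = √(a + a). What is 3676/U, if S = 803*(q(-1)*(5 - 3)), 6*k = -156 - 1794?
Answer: -1194700/330247833 - 47229248*I*√2/330247833 ≈ -0.0036176 - 0.20225*I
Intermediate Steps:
q(a) = -8*√2*√a (q(a) = -8*√(a + a) = -8*√2*√a)
k = -325 (k = (-156 - 1794)/6 = (⅙)*(-1950) = -325)
S = -12848*I*√2 (S = 803*((-8*√2*√(-1))*(5 - 3)) = 803*(-8*√2*I*2) = 803*(-8*I*√2*2) = 803*(-16*I*√2) = -12848*I*√2 ≈ -18170.0*I)
U = -325 + 12848*I*√2 (U = -325 - (-12848)*I*√2 = -325 + 12848*I*√2 ≈ -325.0 + 18170.0*I)
3676/U = 3676/(-325 + 12848*I*√2)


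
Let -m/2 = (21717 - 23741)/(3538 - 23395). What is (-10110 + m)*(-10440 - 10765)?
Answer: 4257080133190/19857 ≈ 2.1439e+8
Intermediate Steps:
m = -4048/19857 (m = -2*(21717 - 23741)/(3538 - 23395) = -(-4048)/(-19857) = -(-4048)*(-1)/19857 = -2*2024/19857 = -4048/19857 ≈ -0.20386)
(-10110 + m)*(-10440 - 10765) = (-10110 - 4048/19857)*(-10440 - 10765) = -200758318/19857*(-21205) = 4257080133190/19857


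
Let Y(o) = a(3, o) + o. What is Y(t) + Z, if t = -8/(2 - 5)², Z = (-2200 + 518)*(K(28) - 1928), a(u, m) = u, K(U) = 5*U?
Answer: 27066763/9 ≈ 3.0074e+6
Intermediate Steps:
Z = 3007416 (Z = (-2200 + 518)*(5*28 - 1928) = -1682*(140 - 1928) = -1682*(-1788) = 3007416)
t = -8/9 (t = -8/((-3)²) = -8/9 ≈ -0.88889)
Y(o) = 3 + o
Y(t) + Z = (3 - 8/9) + 3007416 = 19/9 + 3007416 = 27066763/9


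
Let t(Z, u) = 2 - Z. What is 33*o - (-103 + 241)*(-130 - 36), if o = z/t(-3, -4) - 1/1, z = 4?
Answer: 114507/5 ≈ 22901.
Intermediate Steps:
o = -⅕ (o = 4/(2 - 1*(-3)) - 1/1 = 4/(2 + 3) - 1*1 = 4/5 - 1 = 4*(⅕) - 1 = ⅘ - 1 = -⅕ ≈ -0.20000)
33*o - (-103 + 241)*(-130 - 36) = 33*(-⅕) - (-103 + 241)*(-130 - 36) = -33/5 - 138*(-166) = -33/5 - 1*(-22908) = -33/5 + 22908 = 114507/5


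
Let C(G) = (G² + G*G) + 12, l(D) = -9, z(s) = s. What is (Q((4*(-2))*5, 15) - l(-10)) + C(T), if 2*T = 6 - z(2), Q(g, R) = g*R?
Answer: -571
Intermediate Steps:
Q(g, R) = R*g
T = 2 (T = (6 - 1*2)/2 = (6 - 2)/2 = (½)*4 = 2)
C(G) = 12 + 2*G² (C(G) = (G² + G²) + 12 = 2*G² + 12 = 12 + 2*G²)
(Q((4*(-2))*5, 15) - l(-10)) + C(T) = (15*((4*(-2))*5) - 1*(-9)) + (12 + 2*2²) = (15*(-8*5) + 9) + (12 + 2*4) = (15*(-40) + 9) + (12 + 8) = (-600 + 9) + 20 = -591 + 20 = -571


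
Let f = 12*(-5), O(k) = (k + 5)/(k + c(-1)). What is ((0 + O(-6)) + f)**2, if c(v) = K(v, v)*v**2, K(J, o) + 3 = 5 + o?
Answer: 89401/25 ≈ 3576.0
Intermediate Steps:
K(J, o) = 2 + o (K(J, o) = -3 + (5 + o) = 2 + o)
c(v) = v**2*(2 + v) (c(v) = (2 + v)*v**2 = v**2*(2 + v))
O(k) = (5 + k)/(1 + k) (O(k) = (k + 5)/(k + (-1)**2*(2 - 1)) = (5 + k)/(k + 1*1) = (5 + k)/(k + 1) = (5 + k)/(1 + k))
f = -60
((0 + O(-6)) + f)**2 = ((0 + (5 - 6)/(1 - 6)) - 60)**2 = ((0 - 1/(-5)) - 60)**2 = ((0 - 1/5*(-1)) - 60)**2 = ((0 + 1/5) - 60)**2 = (1/5 - 60)**2 = (-299/5)**2 = 89401/25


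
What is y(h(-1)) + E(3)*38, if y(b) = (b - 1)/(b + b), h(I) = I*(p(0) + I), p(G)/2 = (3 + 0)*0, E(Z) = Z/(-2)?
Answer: -57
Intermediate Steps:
E(Z) = -Z/2 (E(Z) = Z*(-½) = -Z/2)
p(G) = 0 (p(G) = 2*((3 + 0)*0) = 2*(3*0) = 2*0 = 0)
h(I) = I² (h(I) = I*(0 + I) = I*I = I²)
y(b) = (-1 + b)/(2*b) (y(b) = (-1 + b)/((2*b)) = (-1 + b)*(1/(2*b)) = (-1 + b)/(2*b))
y(h(-1)) + E(3)*38 = (-1 + (-1)²)/(2*((-1)²)) - ½*3*38 = (½)*(-1 + 1)/1 - 3/2*38 = (½)*1*0 - 57 = 0 - 57 = -57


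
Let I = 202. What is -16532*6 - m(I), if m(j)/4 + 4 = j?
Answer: -99984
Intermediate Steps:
m(j) = -16 + 4*j
-16532*6 - m(I) = -16532*6 - (-16 + 4*202) = -99192 - (-16 + 808) = -99192 - 1*792 = -99192 - 792 = -99984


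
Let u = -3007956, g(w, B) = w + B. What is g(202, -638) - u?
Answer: 3007520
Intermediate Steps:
g(w, B) = B + w
g(202, -638) - u = (-638 + 202) - 1*(-3007956) = -436 + 3007956 = 3007520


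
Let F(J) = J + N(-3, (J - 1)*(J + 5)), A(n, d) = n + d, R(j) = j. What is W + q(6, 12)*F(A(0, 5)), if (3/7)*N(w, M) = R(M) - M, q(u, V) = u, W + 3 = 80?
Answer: 107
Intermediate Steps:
W = 77 (W = -3 + 80 = 77)
A(n, d) = d + n
N(w, M) = 0 (N(w, M) = 7*(M - M)/3 = (7/3)*0 = 0)
F(J) = J (F(J) = J + 0 = J)
W + q(6, 12)*F(A(0, 5)) = 77 + 6*(5 + 0) = 77 + 6*5 = 77 + 30 = 107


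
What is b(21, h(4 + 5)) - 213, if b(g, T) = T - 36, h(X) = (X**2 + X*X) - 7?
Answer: -94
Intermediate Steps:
h(X) = -7 + 2*X**2 (h(X) = (X**2 + X**2) - 7 = 2*X**2 - 7 = -7 + 2*X**2)
b(g, T) = -36 + T
b(21, h(4 + 5)) - 213 = (-36 + (-7 + 2*(4 + 5)**2)) - 213 = (-36 + (-7 + 2*9**2)) - 213 = (-36 + (-7 + 2*81)) - 213 = (-36 + (-7 + 162)) - 213 = (-36 + 155) - 213 = 119 - 213 = -94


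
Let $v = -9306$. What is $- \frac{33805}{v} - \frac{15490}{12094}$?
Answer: $\frac{132343865}{56273382} \approx 2.3518$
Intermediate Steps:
$- \frac{33805}{v} - \frac{15490}{12094} = - \frac{33805}{-9306} - \frac{15490}{12094} = \left(-33805\right) \left(- \frac{1}{9306}\right) - \frac{7745}{6047} = \frac{33805}{9306} - \frac{7745}{6047} = \frac{132343865}{56273382}$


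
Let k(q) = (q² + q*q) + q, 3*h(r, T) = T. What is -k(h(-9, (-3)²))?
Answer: -21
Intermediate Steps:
h(r, T) = T/3
k(q) = q + 2*q² (k(q) = (q² + q²) + q = 2*q² + q = q + 2*q²)
-k(h(-9, (-3)²)) = -(⅓)*(-3)²*(1 + 2*((⅓)*(-3)²)) = -(⅓)*9*(1 + 2*((⅓)*9)) = -3*(1 + 2*3) = -3*(1 + 6) = -3*7 = -1*21 = -21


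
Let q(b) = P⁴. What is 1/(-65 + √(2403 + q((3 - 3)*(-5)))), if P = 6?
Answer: -65/526 - 3*√411/526 ≈ -0.23920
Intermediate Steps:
q(b) = 1296 (q(b) = 6⁴ = 1296)
1/(-65 + √(2403 + q((3 - 3)*(-5)))) = 1/(-65 + √(2403 + 1296)) = 1/(-65 + √3699) = 1/(-65 + 3*√411)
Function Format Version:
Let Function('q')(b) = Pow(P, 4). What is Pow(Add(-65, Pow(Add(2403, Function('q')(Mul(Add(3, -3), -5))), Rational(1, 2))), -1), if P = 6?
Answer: Add(Rational(-65, 526), Mul(Rational(-3, 526), Pow(411, Rational(1, 2)))) ≈ -0.23920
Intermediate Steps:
Function('q')(b) = 1296 (Function('q')(b) = Pow(6, 4) = 1296)
Pow(Add(-65, Pow(Add(2403, Function('q')(Mul(Add(3, -3), -5))), Rational(1, 2))), -1) = Pow(Add(-65, Pow(Add(2403, 1296), Rational(1, 2))), -1) = Pow(Add(-65, Pow(3699, Rational(1, 2))), -1) = Pow(Add(-65, Mul(3, Pow(411, Rational(1, 2)))), -1)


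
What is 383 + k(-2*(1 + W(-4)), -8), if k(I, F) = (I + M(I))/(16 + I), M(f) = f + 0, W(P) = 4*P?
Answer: 8839/23 ≈ 384.30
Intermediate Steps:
M(f) = f
k(I, F) = 2*I/(16 + I) (k(I, F) = (I + I)/(16 + I) = (2*I)/(16 + I) = 2*I/(16 + I))
383 + k(-2*(1 + W(-4)), -8) = 383 + 2*(-2*(1 + 4*(-4)))/(16 - 2*(1 + 4*(-4))) = 383 + 2*(-2*(1 - 16))/(16 - 2*(1 - 16)) = 383 + 2*(-2*(-15))/(16 - 2*(-15)) = 383 + 2*30/(16 + 30) = 383 + 2*30/46 = 383 + 2*30*(1/46) = 383 + 30/23 = 8839/23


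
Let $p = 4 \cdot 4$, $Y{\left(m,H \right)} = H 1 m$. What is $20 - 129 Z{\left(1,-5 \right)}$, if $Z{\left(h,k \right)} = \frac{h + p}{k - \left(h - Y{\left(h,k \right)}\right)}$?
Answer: $\frac{2413}{11} \approx 219.36$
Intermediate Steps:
$Y{\left(m,H \right)} = H m$
$p = 16$
$Z{\left(h,k \right)} = \frac{16 + h}{k - h + h k}$ ($Z{\left(h,k \right)} = \frac{h + 16}{k + \left(k h - h\right)} = \frac{16 + h}{k + \left(h k - h\right)} = \frac{16 + h}{k + \left(- h + h k\right)} = \frac{16 + h}{k - h + h k}$)
$20 - 129 Z{\left(1,-5 \right)} = 20 - 129 \frac{16 + 1}{-5 - 1 + 1 \left(-5\right)} = 20 - 129 \frac{1}{-5 - 1 - 5} \cdot 17 = 20 - 129 \frac{1}{-11} \cdot 17 = 20 - 129 \left(\left(- \frac{1}{11}\right) 17\right) = 20 - - \frac{2193}{11} = 20 + \frac{2193}{11} = \frac{2413}{11}$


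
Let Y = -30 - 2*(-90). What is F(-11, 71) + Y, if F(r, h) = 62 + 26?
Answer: 238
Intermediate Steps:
Y = 150 (Y = -30 + 180 = 150)
F(r, h) = 88
F(-11, 71) + Y = 88 + 150 = 238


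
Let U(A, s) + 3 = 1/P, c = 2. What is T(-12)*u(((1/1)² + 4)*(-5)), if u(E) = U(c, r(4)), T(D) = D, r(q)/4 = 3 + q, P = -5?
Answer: 192/5 ≈ 38.400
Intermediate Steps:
r(q) = 12 + 4*q (r(q) = 4*(3 + q) = 12 + 4*q)
U(A, s) = -16/5 (U(A, s) = -3 + 1/(-5) = -3 - ⅕ = -16/5)
u(E) = -16/5
T(-12)*u(((1/1)² + 4)*(-5)) = -12*(-16/5) = 192/5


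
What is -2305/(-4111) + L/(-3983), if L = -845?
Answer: 12654610/16374113 ≈ 0.77284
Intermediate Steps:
-2305/(-4111) + L/(-3983) = -2305/(-4111) - 845/(-3983) = -2305*(-1/4111) - 845*(-1/3983) = 2305/4111 + 845/3983 = 12654610/16374113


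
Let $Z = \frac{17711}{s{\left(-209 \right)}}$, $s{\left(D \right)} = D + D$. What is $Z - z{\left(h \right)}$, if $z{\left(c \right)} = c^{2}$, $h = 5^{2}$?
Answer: $- \frac{278961}{418} \approx -667.37$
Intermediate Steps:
$s{\left(D \right)} = 2 D$
$h = 25$
$Z = - \frac{17711}{418}$ ($Z = \frac{17711}{2 \left(-209\right)} = \frac{17711}{-418} = 17711 \left(- \frac{1}{418}\right) = - \frac{17711}{418} \approx -42.371$)
$Z - z{\left(h \right)} = - \frac{17711}{418} - 25^{2} = - \frac{17711}{418} - 625 = - \frac{278961}{418}$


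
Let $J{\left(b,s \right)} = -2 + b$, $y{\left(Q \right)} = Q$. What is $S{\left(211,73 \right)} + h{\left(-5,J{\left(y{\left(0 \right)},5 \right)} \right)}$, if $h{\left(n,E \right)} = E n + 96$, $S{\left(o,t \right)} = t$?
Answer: $179$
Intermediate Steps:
$h{\left(n,E \right)} = 96 + E n$
$S{\left(211,73 \right)} + h{\left(-5,J{\left(y{\left(0 \right)},5 \right)} \right)} = 73 + \left(96 + \left(-2 + 0\right) \left(-5\right)\right) = 73 + \left(96 - -10\right) = 73 + \left(96 + 10\right) = 73 + 106 = 179$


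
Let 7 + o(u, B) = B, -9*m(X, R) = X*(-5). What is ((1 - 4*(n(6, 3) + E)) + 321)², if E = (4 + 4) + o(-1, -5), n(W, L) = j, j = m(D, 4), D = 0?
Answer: 114244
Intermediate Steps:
m(X, R) = 5*X/9 (m(X, R) = -X*(-5)/9 = -(-5)*X/9 = 5*X/9)
j = 0 (j = (5/9)*0 = 0)
o(u, B) = -7 + B
n(W, L) = 0
E = -4 (E = (4 + 4) + (-7 - 5) = 8 - 12 = -4)
((1 - 4*(n(6, 3) + E)) + 321)² = ((1 - 4*(0 - 4)) + 321)² = ((1 - 4*(-4)) + 321)² = ((1 + 16) + 321)² = (17 + 321)² = 338² = 114244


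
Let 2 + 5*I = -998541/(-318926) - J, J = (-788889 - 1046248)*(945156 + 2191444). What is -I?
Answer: -1835766987117309889/1594630 ≈ -1.1512e+12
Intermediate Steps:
J = -5756090714200 (J = -1835137*3136600 = -5756090714200)
I = 1835766987117309889/1594630 (I = -2/5 + (-998541/(-318926) - 1*(-5756090714200))/5 = -2/5 + (-998541*(-1/318926) + 5756090714200)/5 = -2/5 + (998541/318926 + 5756090714200)/5 = -2/5 + (1/5)*(1835766987117947741/318926) = -2/5 + 1835766987117947741/1594630 = 1835766987117309889/1594630 ≈ 1.1512e+12)
-I = -1*1835766987117309889/1594630 = -1835766987117309889/1594630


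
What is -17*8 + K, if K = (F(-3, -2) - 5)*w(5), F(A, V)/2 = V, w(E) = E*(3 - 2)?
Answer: -181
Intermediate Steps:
w(E) = E (w(E) = E*1 = E)
F(A, V) = 2*V
K = -45 (K = (2*(-2) - 5)*5 = (-4 - 5)*5 = -9*5 = -45)
-17*8 + K = -17*8 - 45 = -136 - 45 = -181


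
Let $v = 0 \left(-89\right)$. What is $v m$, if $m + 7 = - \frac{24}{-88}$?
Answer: $0$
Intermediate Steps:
$v = 0$
$m = - \frac{74}{11}$ ($m = -7 - \frac{24}{-88} = -7 - - \frac{3}{11} = -7 + \frac{3}{11} = - \frac{74}{11} \approx -6.7273$)
$v m = 0 \left(- \frac{74}{11}\right) = 0$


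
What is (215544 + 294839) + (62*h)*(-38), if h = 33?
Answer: 432635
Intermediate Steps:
(215544 + 294839) + (62*h)*(-38) = (215544 + 294839) + (62*33)*(-38) = 510383 + 2046*(-38) = 510383 - 77748 = 432635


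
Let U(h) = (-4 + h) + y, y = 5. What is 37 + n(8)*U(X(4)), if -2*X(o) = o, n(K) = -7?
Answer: 44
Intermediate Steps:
X(o) = -o/2
U(h) = 1 + h (U(h) = (-4 + h) + 5 = 1 + h)
37 + n(8)*U(X(4)) = 37 - 7*(1 - ½*4) = 37 - 7*(1 - 2) = 37 - 7*(-1) = 37 + 7 = 44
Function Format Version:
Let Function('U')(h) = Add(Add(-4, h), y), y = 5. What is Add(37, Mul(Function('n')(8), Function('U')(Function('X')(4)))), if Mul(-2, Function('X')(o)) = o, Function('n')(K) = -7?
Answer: 44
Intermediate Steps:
Function('X')(o) = Mul(Rational(-1, 2), o)
Function('U')(h) = Add(1, h) (Function('U')(h) = Add(Add(-4, h), 5) = Add(1, h))
Add(37, Mul(Function('n')(8), Function('U')(Function('X')(4)))) = Add(37, Mul(-7, Add(1, Mul(Rational(-1, 2), 4)))) = Add(37, Mul(-7, Add(1, -2))) = Add(37, Mul(-7, -1)) = Add(37, 7) = 44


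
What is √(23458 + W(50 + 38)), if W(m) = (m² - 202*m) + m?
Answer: √13514 ≈ 116.25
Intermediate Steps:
W(m) = m² - 201*m
√(23458 + W(50 + 38)) = √(23458 + (50 + 38)*(-201 + (50 + 38))) = √(23458 + 88*(-201 + 88)) = √(23458 + 88*(-113)) = √(23458 - 9944) = √13514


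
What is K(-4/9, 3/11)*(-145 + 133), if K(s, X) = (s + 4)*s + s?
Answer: 656/27 ≈ 24.296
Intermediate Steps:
K(s, X) = s + s*(4 + s) (K(s, X) = (4 + s)*s + s = s*(4 + s) + s = s + s*(4 + s))
K(-4/9, 3/11)*(-145 + 133) = ((-4/9)*(5 - 4/9))*(-145 + 133) = ((-4*1/9)*(5 - 4*1/9))*(-12) = -4*(5 - 4/9)/9*(-12) = -4/9*41/9*(-12) = -164/81*(-12) = 656/27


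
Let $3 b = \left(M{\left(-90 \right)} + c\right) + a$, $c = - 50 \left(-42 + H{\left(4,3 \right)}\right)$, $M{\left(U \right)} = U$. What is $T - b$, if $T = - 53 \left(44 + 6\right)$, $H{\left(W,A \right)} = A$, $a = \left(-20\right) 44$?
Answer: $- \frac{8930}{3} \approx -2976.7$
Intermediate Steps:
$a = -880$
$T = -2650$ ($T = \left(-53\right) 50 = -2650$)
$c = 1950$ ($c = - 50 \left(-42 + 3\right) = \left(-50\right) \left(-39\right) = 1950$)
$b = \frac{980}{3}$ ($b = \frac{\left(-90 + 1950\right) - 880}{3} = \frac{1860 - 880}{3} = \frac{1}{3} \cdot 980 = \frac{980}{3} \approx 326.67$)
$T - b = -2650 - \frac{980}{3} = - \frac{8930}{3}$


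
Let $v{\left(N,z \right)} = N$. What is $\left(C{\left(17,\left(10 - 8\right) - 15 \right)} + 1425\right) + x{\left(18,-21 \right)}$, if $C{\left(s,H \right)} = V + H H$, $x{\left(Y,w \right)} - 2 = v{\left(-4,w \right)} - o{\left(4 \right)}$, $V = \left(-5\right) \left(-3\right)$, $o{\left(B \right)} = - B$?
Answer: $1611$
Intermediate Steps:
$V = 15$
$x{\left(Y,w \right)} = 2$ ($x{\left(Y,w \right)} = 2 - \left(4 - 4\right) = 2 - 0 = 2 + \left(-4 + 4\right) = 2 + 0 = 2$)
$C{\left(s,H \right)} = 15 + H^{2}$ ($C{\left(s,H \right)} = 15 + H H = 15 + H^{2}$)
$\left(C{\left(17,\left(10 - 8\right) - 15 \right)} + 1425\right) + x{\left(18,-21 \right)} = \left(\left(15 + \left(\left(10 - 8\right) - 15\right)^{2}\right) + 1425\right) + 2 = \left(\left(15 + \left(2 - 15\right)^{2}\right) + 1425\right) + 2 = \left(\left(15 + \left(-13\right)^{2}\right) + 1425\right) + 2 = \left(\left(15 + 169\right) + 1425\right) + 2 = \left(184 + 1425\right) + 2 = 1609 + 2 = 1611$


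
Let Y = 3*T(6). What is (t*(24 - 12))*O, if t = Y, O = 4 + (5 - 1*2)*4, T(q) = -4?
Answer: -2304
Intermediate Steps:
Y = -12 (Y = 3*(-4) = -12)
O = 16 (O = 4 + (5 - 2)*4 = 4 + 3*4 = 4 + 12 = 16)
t = -12
(t*(24 - 12))*O = -12*(24 - 12)*16 = -12*12*16 = -144*16 = -2304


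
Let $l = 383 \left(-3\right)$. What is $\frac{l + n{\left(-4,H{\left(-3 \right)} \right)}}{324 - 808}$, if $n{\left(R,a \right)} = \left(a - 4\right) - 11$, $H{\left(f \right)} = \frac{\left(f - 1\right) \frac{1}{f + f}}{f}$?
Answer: $\frac{5239}{2178} \approx 2.4054$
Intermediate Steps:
$l = -1149$
$H{\left(f \right)} = \frac{-1 + f}{2 f^{2}}$ ($H{\left(f \right)} = \frac{\left(-1 + f\right) \frac{1}{2 f}}{f} = \frac{\frac{1}{2} \frac{1}{f} \left(-1 + f\right)}{f} = \frac{-1 + f}{2 f^{2}}$)
$n{\left(R,a \right)} = -15 + a$ ($n{\left(R,a \right)} = \left(-4 + a\right) - 11 = -15 + a$)
$\frac{l + n{\left(-4,H{\left(-3 \right)} \right)}}{324 - 808} = \frac{-1149 - \left(15 - \frac{-1 - 3}{2 \cdot 9}\right)}{324 - 808} = \frac{-1149 - \left(15 - - \frac{2}{9}\right)}{-484} = \left(-1149 - \frac{137}{9}\right) \left(- \frac{1}{484}\right) = \left(- \frac{10478}{9}\right) \left(- \frac{1}{484}\right) = \frac{5239}{2178}$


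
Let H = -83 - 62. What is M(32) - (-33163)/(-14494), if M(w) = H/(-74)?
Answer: -88108/268139 ≈ -0.32859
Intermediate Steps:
H = -145
M(w) = 145/74 (M(w) = -145/(-74) = -145*(-1/74) = 145/74)
M(32) - (-33163)/(-14494) = 145/74 - (-33163)/(-14494) = 145/74 - (-33163)*(-1)/14494 = 145/74 - 1*33163/14494 = 145/74 - 33163/14494 = -88108/268139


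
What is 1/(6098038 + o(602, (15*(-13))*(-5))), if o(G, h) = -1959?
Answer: 1/6096079 ≈ 1.6404e-7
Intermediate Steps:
1/(6098038 + o(602, (15*(-13))*(-5))) = 1/(6098038 - 1959) = 1/6096079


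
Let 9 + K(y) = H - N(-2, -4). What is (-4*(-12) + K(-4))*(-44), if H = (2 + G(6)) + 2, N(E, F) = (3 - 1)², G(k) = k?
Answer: -1980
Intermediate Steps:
N(E, F) = 4 (N(E, F) = 2² = 4)
H = 10 (H = (2 + 6) + 2 = 8 + 2 = 10)
K(y) = -3 (K(y) = -9 + (10 - 1*4) = -9 + (10 - 4) = -9 + 6 = -3)
(-4*(-12) + K(-4))*(-44) = (-4*(-12) - 3)*(-44) = (48 - 3)*(-44) = 45*(-44) = -1980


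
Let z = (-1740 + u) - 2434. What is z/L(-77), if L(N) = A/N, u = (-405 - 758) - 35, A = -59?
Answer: -413644/59 ≈ -7010.9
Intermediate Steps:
u = -1198 (u = -1163 - 35 = -1198)
L(N) = -59/N
z = -5372 (z = (-1740 - 1198) - 2434 = -2938 - 2434 = -5372)
z/L(-77) = -5372/((-59/(-77))) = -5372/((-59*(-1/77))) = -5372/59/77 = -5372*77/59 = -413644/59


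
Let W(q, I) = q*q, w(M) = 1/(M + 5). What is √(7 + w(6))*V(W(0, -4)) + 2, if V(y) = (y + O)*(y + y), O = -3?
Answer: 2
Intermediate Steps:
w(M) = 1/(5 + M)
W(q, I) = q²
V(y) = 2*y*(-3 + y) (V(y) = (y - 3)*(y + y) = (-3 + y)*(2*y) = 2*y*(-3 + y))
√(7 + w(6))*V(W(0, -4)) + 2 = √(7 + 1/(5 + 6))*(2*0²*(-3 + 0²)) + 2 = √(7 + 1/11)*(2*0*(-3 + 0)) + 2 = √(7 + 1/11)*(2*0*(-3)) + 2 = √(78/11)*0 + 2 = (√858/11)*0 + 2 = 0 + 2 = 2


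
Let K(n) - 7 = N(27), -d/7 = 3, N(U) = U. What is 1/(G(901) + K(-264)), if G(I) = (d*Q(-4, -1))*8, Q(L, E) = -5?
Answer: 1/874 ≈ 0.0011442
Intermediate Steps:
d = -21 (d = -7*3 = -21)
K(n) = 34 (K(n) = 7 + 27 = 34)
G(I) = 840 (G(I) = -21*(-5)*8 = 105*8 = 840)
1/(G(901) + K(-264)) = 1/(840 + 34) = 1/874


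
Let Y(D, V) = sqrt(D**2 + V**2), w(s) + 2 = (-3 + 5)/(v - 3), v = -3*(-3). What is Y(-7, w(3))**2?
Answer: 466/9 ≈ 51.778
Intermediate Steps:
v = 9
w(s) = -5/3 (w(s) = -2 + (-3 + 5)/(9 - 3) = -2 + 2/6 = -2 + 2*(1/6) = -2 + 1/3 = -5/3)
Y(-7, w(3))**2 = (sqrt((-7)**2 + (-5/3)**2))**2 = (sqrt(49 + 25/9))**2 = (sqrt(466/9))**2 = (sqrt(466)/3)**2 = 466/9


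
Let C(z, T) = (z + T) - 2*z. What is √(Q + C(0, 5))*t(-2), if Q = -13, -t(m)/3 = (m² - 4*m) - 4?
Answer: -48*I*√2 ≈ -67.882*I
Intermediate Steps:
C(z, T) = T - z (C(z, T) = (T + z) - 2*z = T - z)
t(m) = 12 - 3*m² + 12*m (t(m) = -3*((m² - 4*m) - 4) = -3*(-4 + m² - 4*m) = 12 - 3*m² + 12*m)
√(Q + C(0, 5))*t(-2) = √(-13 + (5 - 1*0))*(12 - 3*(-2)² + 12*(-2)) = √(-13 + (5 + 0))*(12 - 3*4 - 24) = √(-13 + 5)*(12 - 12 - 24) = √(-8)*(-24) = (2*I*√2)*(-24) = -48*I*√2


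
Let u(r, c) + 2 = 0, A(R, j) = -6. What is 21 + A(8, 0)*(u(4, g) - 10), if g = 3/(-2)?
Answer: 93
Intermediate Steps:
g = -3/2 (g = 3*(-½) = -3/2 ≈ -1.5000)
u(r, c) = -2 (u(r, c) = -2 + 0 = -2)
21 + A(8, 0)*(u(4, g) - 10) = 21 - 6*(-2 - 10) = 21 - 6*(-12) = 21 + 72 = 93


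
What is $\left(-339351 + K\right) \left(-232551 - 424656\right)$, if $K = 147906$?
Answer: $125818994115$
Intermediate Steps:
$\left(-339351 + K\right) \left(-232551 - 424656\right) = \left(-339351 + 147906\right) \left(-232551 - 424656\right) = \left(-191445\right) \left(-657207\right) = 125818994115$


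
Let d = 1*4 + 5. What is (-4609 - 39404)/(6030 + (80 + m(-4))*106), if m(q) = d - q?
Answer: -14671/5296 ≈ -2.7702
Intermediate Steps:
d = 9 (d = 4 + 5 = 9)
m(q) = 9 - q
(-4609 - 39404)/(6030 + (80 + m(-4))*106) = (-4609 - 39404)/(6030 + (80 + (9 - 1*(-4)))*106) = -44013/(6030 + (80 + (9 + 4))*106) = -44013/(6030 + (80 + 13)*106) = -44013/(6030 + 93*106) = -44013/(6030 + 9858) = -44013/15888 = -44013*1/15888 = -14671/5296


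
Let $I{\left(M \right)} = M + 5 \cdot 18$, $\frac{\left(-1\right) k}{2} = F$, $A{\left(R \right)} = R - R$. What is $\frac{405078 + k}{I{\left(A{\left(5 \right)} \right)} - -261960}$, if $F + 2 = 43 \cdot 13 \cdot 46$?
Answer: $\frac{176827}{131025} \approx 1.3496$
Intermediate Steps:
$A{\left(R \right)} = 0$
$F = 25712$ ($F = -2 + 43 \cdot 13 \cdot 46 = -2 + 559 \cdot 46 = -2 + 25714 = 25712$)
$k = -51424$ ($k = \left(-2\right) 25712 = -51424$)
$I{\left(M \right)} = 90 + M$ ($I{\left(M \right)} = M + 90 = 90 + M$)
$\frac{405078 + k}{I{\left(A{\left(5 \right)} \right)} - -261960} = \frac{405078 - 51424}{\left(90 + 0\right) - -261960} = \frac{353654}{90 + 261960} = \frac{353654}{262050} = 353654 \cdot \frac{1}{262050} = \frac{176827}{131025}$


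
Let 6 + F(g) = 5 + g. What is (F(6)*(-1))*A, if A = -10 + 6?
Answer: 20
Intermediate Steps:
F(g) = -1 + g (F(g) = -6 + (5 + g) = -1 + g)
A = -4
(F(6)*(-1))*A = ((-1 + 6)*(-1))*(-4) = (5*(-1))*(-4) = -5*(-4) = 20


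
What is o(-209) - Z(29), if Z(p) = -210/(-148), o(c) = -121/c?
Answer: -1181/1406 ≈ -0.83997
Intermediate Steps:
Z(p) = 105/74 (Z(p) = -210*(-1/148) = 105/74)
o(-209) - Z(29) = -121/(-209) - 1*105/74 = -121*(-1/209) - 105/74 = 11/19 - 105/74 = -1181/1406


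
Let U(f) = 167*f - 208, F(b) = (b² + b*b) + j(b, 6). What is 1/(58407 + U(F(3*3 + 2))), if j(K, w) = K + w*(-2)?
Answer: 1/98446 ≈ 1.0158e-5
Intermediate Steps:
j(K, w) = K - 2*w
F(b) = -12 + b + 2*b² (F(b) = (b² + b*b) + (b - 2*6) = (b² + b²) + (b - 12) = 2*b² + (-12 + b) = -12 + b + 2*b²)
U(f) = -208 + 167*f
1/(58407 + U(F(3*3 + 2))) = 1/(58407 + (-208 + 167*(-12 + (3*3 + 2) + 2*(3*3 + 2)²))) = 1/(58407 + (-208 + 167*(-12 + (9 + 2) + 2*(9 + 2)²))) = 1/(58407 + (-208 + 167*(-12 + 11 + 2*11²))) = 1/(58407 + (-208 + 167*(-12 + 11 + 2*121))) = 1/(58407 + (-208 + 167*(-12 + 11 + 242))) = 1/(58407 + (-208 + 167*241)) = 1/(58407 + (-208 + 40247)) = 1/(58407 + 40039) = 1/98446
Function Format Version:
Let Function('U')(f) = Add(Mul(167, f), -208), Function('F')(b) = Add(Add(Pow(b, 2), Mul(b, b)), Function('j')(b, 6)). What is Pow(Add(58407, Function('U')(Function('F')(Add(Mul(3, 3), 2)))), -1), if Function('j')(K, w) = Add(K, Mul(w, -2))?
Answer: Rational(1, 98446) ≈ 1.0158e-5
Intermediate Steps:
Function('j')(K, w) = Add(K, Mul(-2, w))
Function('F')(b) = Add(-12, b, Mul(2, Pow(b, 2))) (Function('F')(b) = Add(Add(Pow(b, 2), Mul(b, b)), Add(b, Mul(-2, 6))) = Add(Add(Pow(b, 2), Pow(b, 2)), Add(b, -12)) = Add(Mul(2, Pow(b, 2)), Add(-12, b)) = Add(-12, b, Mul(2, Pow(b, 2))))
Function('U')(f) = Add(-208, Mul(167, f))
Pow(Add(58407, Function('U')(Function('F')(Add(Mul(3, 3), 2)))), -1) = Pow(Add(58407, Add(-208, Mul(167, Add(-12, Add(Mul(3, 3), 2), Mul(2, Pow(Add(Mul(3, 3), 2), 2)))))), -1) = Pow(Add(58407, Add(-208, Mul(167, Add(-12, Add(9, 2), Mul(2, Pow(Add(9, 2), 2)))))), -1) = Pow(Add(58407, Add(-208, Mul(167, Add(-12, 11, Mul(2, Pow(11, 2)))))), -1) = Pow(Add(58407, Add(-208, Mul(167, Add(-12, 11, Mul(2, 121))))), -1) = Pow(Add(58407, Add(-208, Mul(167, Add(-12, 11, 242)))), -1) = Pow(Add(58407, Add(-208, Mul(167, 241))), -1) = Pow(Add(58407, Add(-208, 40247)), -1) = Pow(Add(58407, 40039), -1) = Pow(98446, -1) = Rational(1, 98446)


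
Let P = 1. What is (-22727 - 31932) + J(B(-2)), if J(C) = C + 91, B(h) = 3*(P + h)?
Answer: -54571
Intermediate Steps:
B(h) = 3 + 3*h (B(h) = 3*(1 + h) = 3 + 3*h)
J(C) = 91 + C
(-22727 - 31932) + J(B(-2)) = (-22727 - 31932) + (91 + (3 + 3*(-2))) = -54659 + (91 + (3 - 6)) = -54659 + (91 - 3) = -54659 + 88 = -54571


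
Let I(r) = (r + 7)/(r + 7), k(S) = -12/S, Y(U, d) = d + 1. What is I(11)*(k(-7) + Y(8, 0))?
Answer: 19/7 ≈ 2.7143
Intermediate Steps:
Y(U, d) = 1 + d
I(r) = 1 (I(r) = (7 + r)/(7 + r) = 1)
I(11)*(k(-7) + Y(8, 0)) = 1*(-12/(-7) + (1 + 0)) = 1*(-12*(-1/7) + 1) = 1*(12/7 + 1) = 1*(19/7) = 19/7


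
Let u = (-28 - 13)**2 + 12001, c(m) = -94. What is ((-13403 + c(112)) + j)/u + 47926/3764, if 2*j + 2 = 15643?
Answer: 317178593/25749524 ≈ 12.318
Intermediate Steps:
j = 15641/2 (j = -1 + (1/2)*15643 = -1 + 15643/2 = 15641/2 ≈ 7820.5)
u = 13682 (u = (-41)**2 + 12001 = 1681 + 12001 = 13682)
((-13403 + c(112)) + j)/u + 47926/3764 = ((-13403 - 94) + 15641/2)/13682 + 47926/3764 = (-13497 + 15641/2)*(1/13682) + 47926*(1/3764) = -11353/2*1/13682 + 23963/1882 = -11353/27364 + 23963/1882 = 317178593/25749524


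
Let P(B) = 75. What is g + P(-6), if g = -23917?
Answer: -23842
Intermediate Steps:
g + P(-6) = -23917 + 75 = -23842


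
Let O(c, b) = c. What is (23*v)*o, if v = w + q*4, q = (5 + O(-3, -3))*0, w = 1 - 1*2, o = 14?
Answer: -322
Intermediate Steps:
w = -1 (w = 1 - 2 = -1)
q = 0 (q = (5 - 3)*0 = 2*0 = 0)
v = -1 (v = -1 + 0*4 = -1 + 0 = -1)
(23*v)*o = (23*(-1))*14 = -23*14 = -322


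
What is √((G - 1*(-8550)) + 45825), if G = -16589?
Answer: √37786 ≈ 194.39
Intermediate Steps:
√((G - 1*(-8550)) + 45825) = √((-16589 - 1*(-8550)) + 45825) = √((-16589 + 8550) + 45825) = √(-8039 + 45825) = √37786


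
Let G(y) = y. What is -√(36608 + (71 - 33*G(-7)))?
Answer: -√36910 ≈ -192.12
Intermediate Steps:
-√(36608 + (71 - 33*G(-7))) = -√(36608 + (71 - 33*(-7))) = -√(36608 + (71 + 231)) = -√(36608 + 302) = -√36910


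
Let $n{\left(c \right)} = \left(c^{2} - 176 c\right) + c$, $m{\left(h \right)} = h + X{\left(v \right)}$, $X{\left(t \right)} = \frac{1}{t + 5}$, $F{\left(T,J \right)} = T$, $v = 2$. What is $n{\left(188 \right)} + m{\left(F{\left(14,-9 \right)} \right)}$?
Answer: $\frac{17207}{7} \approx 2458.1$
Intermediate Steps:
$X{\left(t \right)} = \frac{1}{5 + t}$
$m{\left(h \right)} = \frac{1}{7} + h$ ($m{\left(h \right)} = h + \frac{1}{5 + 2} = h + \frac{1}{7} = \frac{1}{7} + h$)
$n{\left(c \right)} = c^{2} - 175 c$
$n{\left(188 \right)} + m{\left(F{\left(14,-9 \right)} \right)} = 188 \left(-175 + 188\right) + \left(\frac{1}{7} + 14\right) = 188 \cdot 13 + \frac{99}{7} = 2444 + \frac{99}{7} = \frac{17207}{7}$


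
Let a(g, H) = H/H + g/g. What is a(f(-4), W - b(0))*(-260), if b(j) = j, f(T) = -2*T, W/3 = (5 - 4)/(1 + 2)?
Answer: -520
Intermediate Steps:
W = 1 (W = 3*((5 - 4)/(1 + 2)) = 3*(1/3) = 3*(1*(⅓)) = 3*(⅓) = 1)
a(g, H) = 2 (a(g, H) = 1 + 1 = 2)
a(f(-4), W - b(0))*(-260) = 2*(-260) = -520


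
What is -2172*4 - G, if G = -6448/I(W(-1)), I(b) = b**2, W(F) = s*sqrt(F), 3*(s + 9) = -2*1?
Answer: -7364640/841 ≈ -8757.0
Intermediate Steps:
s = -29/3 (s = -9 + (-2*1)/3 = -9 + (1/3)*(-2) = -9 - 2/3 = -29/3 ≈ -9.6667)
W(F) = -29*sqrt(F)/3
G = 58032/841 (G = -6448/((-29*I/3)**2) = -6448/(-841/9) = -6448*(-9/841) = 58032/841 ≈ 69.004)
-2172*4 - G = -2172*4 - 1*58032/841 = -8688 - 58032/841 = -7364640/841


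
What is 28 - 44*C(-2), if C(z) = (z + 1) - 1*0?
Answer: 72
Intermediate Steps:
C(z) = 1 + z (C(z) = (1 + z) + 0 = 1 + z)
28 - 44*C(-2) = 28 - 44*(1 - 2) = 28 - 44*(-1) = 28 + 44 = 72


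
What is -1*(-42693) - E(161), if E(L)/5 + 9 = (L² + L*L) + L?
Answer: -217277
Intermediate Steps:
E(L) = -45 + 5*L + 10*L² (E(L) = -45 + 5*((L² + L*L) + L) = -45 + 5*((L² + L²) + L) = -45 + 5*(2*L² + L) = -45 + 5*(L + 2*L²) = -45 + (5*L + 10*L²) = -45 + 5*L + 10*L²)
-1*(-42693) - E(161) = -1*(-42693) - (-45 + 5*161 + 10*161²) = 42693 - (-45 + 805 + 10*25921) = 42693 - (-45 + 805 + 259210) = 42693 - 1*259970 = 42693 - 259970 = -217277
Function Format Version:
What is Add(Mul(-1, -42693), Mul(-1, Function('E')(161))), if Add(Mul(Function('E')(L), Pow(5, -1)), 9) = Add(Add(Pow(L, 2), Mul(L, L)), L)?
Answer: -217277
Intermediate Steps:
Function('E')(L) = Add(-45, Mul(5, L), Mul(10, Pow(L, 2))) (Function('E')(L) = Add(-45, Mul(5, Add(Add(Pow(L, 2), Mul(L, L)), L))) = Add(-45, Mul(5, Add(Add(Pow(L, 2), Pow(L, 2)), L))) = Add(-45, Mul(5, Add(Mul(2, Pow(L, 2)), L))) = Add(-45, Mul(5, Add(L, Mul(2, Pow(L, 2))))) = Add(-45, Add(Mul(5, L), Mul(10, Pow(L, 2)))) = Add(-45, Mul(5, L), Mul(10, Pow(L, 2))))
Add(Mul(-1, -42693), Mul(-1, Function('E')(161))) = Add(Mul(-1, -42693), Mul(-1, Add(-45, Mul(5, 161), Mul(10, Pow(161, 2))))) = Add(42693, Mul(-1, Add(-45, 805, Mul(10, 25921)))) = Add(42693, Mul(-1, Add(-45, 805, 259210))) = Add(42693, Mul(-1, 259970)) = Add(42693, -259970) = -217277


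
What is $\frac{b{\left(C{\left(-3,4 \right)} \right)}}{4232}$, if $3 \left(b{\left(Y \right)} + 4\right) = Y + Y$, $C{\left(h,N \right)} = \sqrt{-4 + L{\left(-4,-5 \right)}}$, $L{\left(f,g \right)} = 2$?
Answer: $- \frac{1}{1058} + \frac{i \sqrt{2}}{6348} \approx -0.00094518 + 0.00022278 i$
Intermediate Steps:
$C{\left(h,N \right)} = i \sqrt{2}$ ($C{\left(h,N \right)} = \sqrt{-4 + 2} = \sqrt{-2} = i \sqrt{2}$)
$b{\left(Y \right)} = -4 + \frac{2 Y}{3}$ ($b{\left(Y \right)} = -4 + \frac{Y + Y}{3} = -4 + \frac{2 Y}{3}$)
$\frac{b{\left(C{\left(-3,4 \right)} \right)}}{4232} = \frac{-4 + \frac{2 i \sqrt{2}}{3}}{4232} = \left(-4 + \frac{2 i \sqrt{2}}{3}\right) \frac{1}{4232} = - \frac{1}{1058} + \frac{i \sqrt{2}}{6348}$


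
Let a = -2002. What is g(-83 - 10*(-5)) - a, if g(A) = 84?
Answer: 2086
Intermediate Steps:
g(-83 - 10*(-5)) - a = 84 - 1*(-2002) = 84 + 2002 = 2086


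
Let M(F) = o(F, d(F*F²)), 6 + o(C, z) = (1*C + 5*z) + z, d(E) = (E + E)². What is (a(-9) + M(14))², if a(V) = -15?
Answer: 32655690998246449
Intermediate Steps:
d(E) = 4*E² (d(E) = (2*E)² = 4*E²)
o(C, z) = -6 + C + 6*z (o(C, z) = -6 + ((1*C + 5*z) + z) = -6 + ((C + 5*z) + z) = -6 + (C + 6*z) = -6 + C + 6*z)
M(F) = -6 + F + 24*F⁶ (M(F) = -6 + F + 6*(4*(F*F²)²) = -6 + F + 6*(4*(F³)²) = -6 + F + 6*(4*F⁶) = -6 + F + 24*F⁶)
(a(-9) + M(14))² = (-15 + (-6 + 14 + 24*14⁶))² = (-15 + (-6 + 14 + 24*7529536))² = (-15 + (-6 + 14 + 180708864))² = (-15 + 180708872)² = 180708857² = 32655690998246449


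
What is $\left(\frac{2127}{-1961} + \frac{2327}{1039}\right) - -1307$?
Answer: $\frac{2665338347}{2037479} \approx 1308.2$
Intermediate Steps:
$\left(\frac{2127}{-1961} + \frac{2327}{1039}\right) - -1307 = \left(2127 \left(- \frac{1}{1961}\right) + 2327 \cdot \frac{1}{1039}\right) + 1307 = \left(- \frac{2127}{1961} + \frac{2327}{1039}\right) + 1307 = \frac{2353294}{2037479} + 1307 = \frac{2665338347}{2037479}$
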